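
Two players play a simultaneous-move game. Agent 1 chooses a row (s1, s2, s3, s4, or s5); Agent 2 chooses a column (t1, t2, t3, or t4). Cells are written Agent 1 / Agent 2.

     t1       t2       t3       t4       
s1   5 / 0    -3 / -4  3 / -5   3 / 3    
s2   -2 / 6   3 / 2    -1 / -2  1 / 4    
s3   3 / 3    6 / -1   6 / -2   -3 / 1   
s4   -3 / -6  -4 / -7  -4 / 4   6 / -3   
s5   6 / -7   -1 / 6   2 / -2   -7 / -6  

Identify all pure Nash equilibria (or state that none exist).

A profile is a Nash equilibrium when each player is best-responding to the other.
Agent 1's best responses — vs t1: s5 (payoff 6); vs t2: s3 (payoff 6); vs t3: s3 (payoff 6); vs t4: s4 (payoff 6).
Agent 2's best responses — vs s1: t4 (payoff 3); vs s2: t1 (payoff 6); vs s3: t1 (payoff 3); vs s4: t3 (payoff 4); vs s5: t2 (payoff 6).
No cell has both players best-responding. For instance, Agent 1's best reply to t3 is s3, but against s3 Agent 2 prefers t1 over t3.

No pure-strategy Nash equilibrium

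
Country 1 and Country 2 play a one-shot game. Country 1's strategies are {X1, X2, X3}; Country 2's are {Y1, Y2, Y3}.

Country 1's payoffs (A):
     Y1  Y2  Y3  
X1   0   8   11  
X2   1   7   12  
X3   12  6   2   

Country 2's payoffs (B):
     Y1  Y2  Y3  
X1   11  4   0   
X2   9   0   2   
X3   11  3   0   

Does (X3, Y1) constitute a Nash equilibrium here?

Yes

Holding Country 2 at Y1: Country 1 gets 12 from X3, versus 0 from X1, 1 from X2. No profitable deviation for Country 1.
Holding Country 1 at X3: Country 2 gets 11 from Y1, versus 3 from Y2, 0 from Y3. No profitable deviation for Country 2 either.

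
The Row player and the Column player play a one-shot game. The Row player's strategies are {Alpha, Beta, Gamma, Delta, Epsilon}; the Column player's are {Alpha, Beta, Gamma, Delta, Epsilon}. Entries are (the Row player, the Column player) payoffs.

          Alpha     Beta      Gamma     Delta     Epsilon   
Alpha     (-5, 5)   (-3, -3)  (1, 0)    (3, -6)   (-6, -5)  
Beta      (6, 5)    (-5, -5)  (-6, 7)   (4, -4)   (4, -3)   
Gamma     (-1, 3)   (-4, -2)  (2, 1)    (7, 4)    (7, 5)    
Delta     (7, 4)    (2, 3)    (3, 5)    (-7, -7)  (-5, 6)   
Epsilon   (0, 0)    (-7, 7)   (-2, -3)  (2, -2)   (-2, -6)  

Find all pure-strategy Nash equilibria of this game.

(Gamma, Epsilon)

A profile is a Nash equilibrium when each player is best-responding to the other.
The Row player's best responses — vs Alpha: Delta (payoff 7); vs Beta: Delta (payoff 2); vs Gamma: Delta (payoff 3); vs Delta: Gamma (payoff 7); vs Epsilon: Gamma (payoff 7).
The Column player's best responses — vs Alpha: Alpha (payoff 5); vs Beta: Gamma (payoff 7); vs Gamma: Epsilon (payoff 5); vs Delta: Epsilon (payoff 6); vs Epsilon: Beta (payoff 7).
The only mutual best response is (Gamma, Epsilon); neither player gains by switching there.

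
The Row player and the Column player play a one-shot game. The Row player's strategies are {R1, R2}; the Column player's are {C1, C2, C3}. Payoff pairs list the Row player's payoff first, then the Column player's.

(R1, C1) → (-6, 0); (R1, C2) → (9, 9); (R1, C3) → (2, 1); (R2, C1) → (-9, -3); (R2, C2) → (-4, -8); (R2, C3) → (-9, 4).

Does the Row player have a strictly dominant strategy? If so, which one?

R1

A strategy is strictly dominant if it gives the Row player a strictly higher payoff than every other strategy, against every choice by the opponent.
R1 strictly dominates: vs C1: -6 > -9; vs C2: 9 > -4; vs C3: 2 > -9.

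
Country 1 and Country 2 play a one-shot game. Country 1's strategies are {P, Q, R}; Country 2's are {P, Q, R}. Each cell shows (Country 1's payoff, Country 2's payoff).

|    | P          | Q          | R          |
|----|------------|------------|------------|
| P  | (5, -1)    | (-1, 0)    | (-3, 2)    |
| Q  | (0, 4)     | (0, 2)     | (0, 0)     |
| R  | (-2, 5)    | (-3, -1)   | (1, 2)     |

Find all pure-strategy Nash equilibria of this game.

A profile is a Nash equilibrium when each player is best-responding to the other.
Country 1's best responses — vs P: P (payoff 5); vs Q: Q (payoff 0); vs R: R (payoff 1).
Country 2's best responses — vs P: R (payoff 2); vs Q: P (payoff 4); vs R: P (payoff 5).
No cell has both players best-responding. For instance, Country 1's best reply to R is R, but against R Country 2 prefers P over R.

No pure-strategy Nash equilibrium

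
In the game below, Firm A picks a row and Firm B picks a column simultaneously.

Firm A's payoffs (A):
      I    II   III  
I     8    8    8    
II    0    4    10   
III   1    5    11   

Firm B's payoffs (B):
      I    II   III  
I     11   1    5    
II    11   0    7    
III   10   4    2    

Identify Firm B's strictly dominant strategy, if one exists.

A strategy is strictly dominant if it gives Firm B a strictly higher payoff than every other strategy, against every choice by the opponent.
I strictly dominates: vs I: 11 > each of {1, 5}; vs II: 11 > each of {0, 7}; vs III: 10 > each of {4, 2}.

I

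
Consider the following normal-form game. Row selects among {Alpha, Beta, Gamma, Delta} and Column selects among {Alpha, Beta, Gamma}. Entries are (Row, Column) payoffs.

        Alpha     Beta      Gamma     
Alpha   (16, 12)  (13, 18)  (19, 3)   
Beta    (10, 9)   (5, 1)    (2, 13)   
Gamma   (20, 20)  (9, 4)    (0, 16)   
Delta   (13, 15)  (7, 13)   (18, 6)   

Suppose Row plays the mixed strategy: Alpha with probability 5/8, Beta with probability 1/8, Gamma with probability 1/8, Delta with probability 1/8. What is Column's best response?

Beta

Compute Column's expected payoff from each pure strategy against the given mix.
Alpha: (5/8)·12 + (1/8)·9 + (1/8)·20 + (1/8)·15 = 13
Beta: (5/8)·18 + (1/8)·1 + (1/8)·4 + (1/8)·13 = 27/2
Gamma: (5/8)·3 + (1/8)·13 + (1/8)·16 + (1/8)·6 = 25/4
Highest expected payoff is 27/2, from Beta.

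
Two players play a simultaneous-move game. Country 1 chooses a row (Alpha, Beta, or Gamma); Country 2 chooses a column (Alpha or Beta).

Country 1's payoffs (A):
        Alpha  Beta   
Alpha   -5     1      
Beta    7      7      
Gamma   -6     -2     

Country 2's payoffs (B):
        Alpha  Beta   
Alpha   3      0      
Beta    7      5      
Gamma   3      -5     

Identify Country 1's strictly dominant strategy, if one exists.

Beta

A strategy is strictly dominant if it gives Country 1 a strictly higher payoff than every other strategy, against every choice by the opponent.
Beta strictly dominates: vs Alpha: 7 > each of {-5, -6}; vs Beta: 7 > each of {1, -2}.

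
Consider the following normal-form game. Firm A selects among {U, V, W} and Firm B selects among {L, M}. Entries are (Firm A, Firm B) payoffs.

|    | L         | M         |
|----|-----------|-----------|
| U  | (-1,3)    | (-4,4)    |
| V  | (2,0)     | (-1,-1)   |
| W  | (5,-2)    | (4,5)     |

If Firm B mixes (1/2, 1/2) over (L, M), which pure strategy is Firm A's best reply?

Compute Firm A's expected payoff from each pure strategy against the given mix.
U: (1/2)·(-1) + (1/2)·(-4) = -5/2
V: (1/2)·2 + (1/2)·(-1) = 1/2
W: (1/2)·5 + (1/2)·4 = 9/2
Highest expected payoff is 9/2, from W.

W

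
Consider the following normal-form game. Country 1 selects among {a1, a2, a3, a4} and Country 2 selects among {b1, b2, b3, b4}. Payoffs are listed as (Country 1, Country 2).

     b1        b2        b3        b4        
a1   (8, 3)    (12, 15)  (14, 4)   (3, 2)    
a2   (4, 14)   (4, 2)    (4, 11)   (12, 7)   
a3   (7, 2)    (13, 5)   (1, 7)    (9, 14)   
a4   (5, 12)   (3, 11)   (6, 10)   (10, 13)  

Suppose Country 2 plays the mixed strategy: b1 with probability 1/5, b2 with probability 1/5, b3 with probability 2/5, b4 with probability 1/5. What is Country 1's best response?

a1

Compute Country 1's expected payoff from each pure strategy against the given mix.
a1: (1/5)·8 + (1/5)·12 + (2/5)·14 + (1/5)·3 = 51/5
a2: (1/5)·4 + (1/5)·4 + (2/5)·4 + (1/5)·12 = 28/5
a3: (1/5)·7 + (1/5)·13 + (2/5)·1 + (1/5)·9 = 31/5
a4: (1/5)·5 + (1/5)·3 + (2/5)·6 + (1/5)·10 = 6
Highest expected payoff is 51/5, from a1.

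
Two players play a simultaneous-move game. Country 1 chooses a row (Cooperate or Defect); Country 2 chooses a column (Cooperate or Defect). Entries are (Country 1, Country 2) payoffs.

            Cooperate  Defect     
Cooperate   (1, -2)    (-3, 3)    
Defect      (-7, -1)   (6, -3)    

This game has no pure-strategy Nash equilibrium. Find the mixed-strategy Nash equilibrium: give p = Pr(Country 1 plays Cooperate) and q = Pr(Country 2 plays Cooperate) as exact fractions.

p = 2/7, q = 9/17

Each player's mixing probability is pinned down by making the *other* player indifferent.
Country 2 indifferent between Cooperate and Defect: p·(-2) + (1−p)·(-1) = p·3 + (1−p)·(-3) ⟹ (-1) + (-1)p = (-3) + 6p ⟹ p = 2/7.
Country 1 indifferent between Cooperate and Defect: q·1 + (1−q)·(-3) = q·(-7) + (1−q)·6 ⟹ (-3) + 4q = 6 + (-13)q ⟹ q = 9/17.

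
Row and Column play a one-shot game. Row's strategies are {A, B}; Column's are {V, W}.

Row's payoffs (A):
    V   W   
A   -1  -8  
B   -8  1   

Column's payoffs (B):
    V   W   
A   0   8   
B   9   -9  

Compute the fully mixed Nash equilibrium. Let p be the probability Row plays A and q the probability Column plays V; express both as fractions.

Each player's mixing probability is pinned down by making the *other* player indifferent.
Column indifferent between V and W: p·0 + (1−p)·9 = p·8 + (1−p)·(-9) ⟹ 9 + (-9)p = (-9) + 17p ⟹ p = 9/13.
Row indifferent between A and B: q·(-1) + (1−q)·(-8) = q·(-8) + (1−q)·1 ⟹ (-8) + 7q = 1 + (-9)q ⟹ q = 9/16.

p = 9/13, q = 9/16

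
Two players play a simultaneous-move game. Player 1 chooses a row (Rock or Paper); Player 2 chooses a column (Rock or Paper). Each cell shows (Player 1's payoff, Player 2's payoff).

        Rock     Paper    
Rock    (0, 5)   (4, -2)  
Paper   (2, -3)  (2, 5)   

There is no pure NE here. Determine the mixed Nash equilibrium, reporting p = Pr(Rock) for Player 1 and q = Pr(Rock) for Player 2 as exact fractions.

p = 8/15, q = 1/2

In a mixed NE each player is indifferent between their pure strategies, so the opponent's mix sets the indifference.
Player 2 indifferent between Rock and Paper: p·5 + (1−p)·(-3) = p·(-2) + (1−p)·5 ⟹ (-3) + 8p = 5 + (-7)p ⟹ p = 8/15.
Player 1 indifferent between Rock and Paper: q·0 + (1−q)·4 = q·2 + (1−q)·2 ⟹ 4 + (-4)q = 2 + 0q ⟹ q = 1/2.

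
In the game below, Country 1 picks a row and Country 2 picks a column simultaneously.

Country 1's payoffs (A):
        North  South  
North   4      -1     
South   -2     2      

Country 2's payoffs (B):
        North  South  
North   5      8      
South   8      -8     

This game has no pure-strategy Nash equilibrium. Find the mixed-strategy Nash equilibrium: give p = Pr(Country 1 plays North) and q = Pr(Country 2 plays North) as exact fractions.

p = 16/19, q = 1/3

Each player's mixing probability is pinned down by making the *other* player indifferent.
Country 2 indifferent between North and South: p·5 + (1−p)·8 = p·8 + (1−p)·(-8) ⟹ 8 + (-3)p = (-8) + 16p ⟹ p = 16/19.
Country 1 indifferent between North and South: q·4 + (1−q)·(-1) = q·(-2) + (1−q)·2 ⟹ (-1) + 5q = 2 + (-4)q ⟹ q = 1/3.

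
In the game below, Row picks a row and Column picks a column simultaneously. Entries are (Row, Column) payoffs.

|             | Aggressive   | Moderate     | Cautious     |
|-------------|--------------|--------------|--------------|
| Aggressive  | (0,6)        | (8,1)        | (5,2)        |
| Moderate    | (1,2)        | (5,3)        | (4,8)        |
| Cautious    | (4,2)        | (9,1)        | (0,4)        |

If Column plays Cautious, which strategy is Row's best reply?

Aggressive

With Column fixed at Cautious, Row's payoffs are: Aggressive → 5, Moderate → 4, Cautious → 0.
The maximum is 5, achieved by Aggressive.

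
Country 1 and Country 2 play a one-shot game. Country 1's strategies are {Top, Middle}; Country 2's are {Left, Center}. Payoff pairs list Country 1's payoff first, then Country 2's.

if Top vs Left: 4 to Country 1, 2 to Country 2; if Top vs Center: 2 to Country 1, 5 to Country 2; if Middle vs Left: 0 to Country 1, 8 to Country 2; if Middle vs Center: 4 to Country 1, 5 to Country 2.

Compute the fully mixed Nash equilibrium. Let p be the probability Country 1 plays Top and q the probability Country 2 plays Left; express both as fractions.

p = 1/2, q = 1/3

Each player's mixing probability is pinned down by making the *other* player indifferent.
Country 2 indifferent between Left and Center: p·2 + (1−p)·8 = p·5 + (1−p)·5 ⟹ 8 + (-6)p = 5 + 0p ⟹ p = 1/2.
Country 1 indifferent between Top and Middle: q·4 + (1−q)·2 = q·0 + (1−q)·4 ⟹ 2 + 2q = 4 + (-4)q ⟹ q = 1/3.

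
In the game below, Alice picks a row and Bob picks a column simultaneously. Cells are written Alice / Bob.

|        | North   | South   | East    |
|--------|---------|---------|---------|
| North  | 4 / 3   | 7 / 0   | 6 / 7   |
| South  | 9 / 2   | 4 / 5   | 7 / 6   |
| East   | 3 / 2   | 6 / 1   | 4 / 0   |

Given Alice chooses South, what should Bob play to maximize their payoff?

With Alice fixed at South, Bob's payoffs are: North → 2, South → 5, East → 6.
The maximum is 6, achieved by East.

East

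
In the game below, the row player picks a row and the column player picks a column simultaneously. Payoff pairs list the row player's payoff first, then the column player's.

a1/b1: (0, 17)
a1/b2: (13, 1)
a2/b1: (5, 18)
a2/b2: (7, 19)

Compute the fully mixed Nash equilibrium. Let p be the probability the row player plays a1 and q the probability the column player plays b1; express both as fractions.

p = 1/17, q = 6/11

Each player's mixing probability is pinned down by making the *other* player indifferent.
The column player indifferent between b1 and b2: p·17 + (1−p)·18 = p·1 + (1−p)·19 ⟹ 18 + (-1)p = 19 + (-18)p ⟹ p = 1/17.
The row player indifferent between a1 and a2: q·0 + (1−q)·13 = q·5 + (1−q)·7 ⟹ 13 + (-13)q = 7 + (-2)q ⟹ q = 6/11.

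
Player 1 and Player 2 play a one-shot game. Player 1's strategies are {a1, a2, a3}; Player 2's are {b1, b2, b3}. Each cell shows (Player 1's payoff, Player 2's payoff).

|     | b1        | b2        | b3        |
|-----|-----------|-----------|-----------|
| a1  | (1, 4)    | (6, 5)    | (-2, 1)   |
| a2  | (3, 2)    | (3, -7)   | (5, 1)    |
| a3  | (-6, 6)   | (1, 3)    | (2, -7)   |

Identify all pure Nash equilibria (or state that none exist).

(a1, b2) and (a2, b1)

Check mutual best responses: a cell is a NE iff neither player can gain by unilaterally deviating.
Player 1's best responses — vs b1: a2 (payoff 3); vs b2: a1 (payoff 6); vs b3: a2 (payoff 5).
Player 2's best responses — vs a1: b2 (payoff 5); vs a2: b1 (payoff 2); vs a3: b1 (payoff 6).
Mutual best responses occur at (a1, b2) and (a2, b1); at each, neither player gains by switching.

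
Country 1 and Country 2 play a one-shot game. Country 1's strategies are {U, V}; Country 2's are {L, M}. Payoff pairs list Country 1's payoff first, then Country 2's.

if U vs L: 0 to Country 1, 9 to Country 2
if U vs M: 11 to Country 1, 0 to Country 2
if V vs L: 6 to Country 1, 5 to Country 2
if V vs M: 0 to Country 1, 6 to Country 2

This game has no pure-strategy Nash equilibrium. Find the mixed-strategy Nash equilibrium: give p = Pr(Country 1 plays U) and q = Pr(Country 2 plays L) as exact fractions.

In a mixed NE each player is indifferent between their pure strategies, so the opponent's mix sets the indifference.
Country 2 indifferent between L and M: p·9 + (1−p)·5 = p·0 + (1−p)·6 ⟹ 5 + 4p = 6 + (-6)p ⟹ p = 1/10.
Country 1 indifferent between U and V: q·0 + (1−q)·11 = q·6 + (1−q)·0 ⟹ 11 + (-11)q = 0 + 6q ⟹ q = 11/17.

p = 1/10, q = 11/17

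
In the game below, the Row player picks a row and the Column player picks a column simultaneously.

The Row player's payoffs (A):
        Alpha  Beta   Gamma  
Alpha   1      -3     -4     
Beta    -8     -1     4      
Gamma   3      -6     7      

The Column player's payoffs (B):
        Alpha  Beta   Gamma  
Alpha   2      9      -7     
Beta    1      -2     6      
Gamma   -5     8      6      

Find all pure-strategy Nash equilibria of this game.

Check mutual best responses: a cell is a NE iff neither player can gain by unilaterally deviating.
The Row player's best responses — vs Alpha: Gamma (payoff 3); vs Beta: Beta (payoff -1); vs Gamma: Gamma (payoff 7).
The Column player's best responses — vs Alpha: Beta (payoff 9); vs Beta: Gamma (payoff 6); vs Gamma: Beta (payoff 8).
No cell has both players best-responding. For instance, the Row player's best reply to Beta is Beta, but against Beta the Column player prefers Gamma over Beta.

None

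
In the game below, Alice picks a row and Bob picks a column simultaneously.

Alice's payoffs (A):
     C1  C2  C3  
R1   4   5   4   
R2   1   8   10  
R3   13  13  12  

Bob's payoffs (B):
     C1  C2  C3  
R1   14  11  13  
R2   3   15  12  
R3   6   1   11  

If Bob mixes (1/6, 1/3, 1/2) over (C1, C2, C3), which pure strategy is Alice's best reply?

R3

Alice's best reply maximizes expected payoff against the mix.
R1: (1/6)·4 + (1/3)·5 + (1/2)·4 = 13/3
R2: (1/6)·1 + (1/3)·8 + (1/2)·10 = 47/6
R3: (1/6)·13 + (1/3)·13 + (1/2)·12 = 25/2
Highest expected payoff is 25/2, from R3.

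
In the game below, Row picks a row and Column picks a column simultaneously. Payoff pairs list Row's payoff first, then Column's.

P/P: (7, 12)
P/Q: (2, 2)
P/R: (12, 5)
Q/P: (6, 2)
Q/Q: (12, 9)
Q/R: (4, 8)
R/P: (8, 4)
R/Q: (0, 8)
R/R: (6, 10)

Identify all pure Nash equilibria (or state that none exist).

Find each player's best response to every opponent strategy; NE are the intersections.
Row's best responses — vs P: R (payoff 8); vs Q: Q (payoff 12); vs R: P (payoff 12).
Column's best responses — vs P: P (payoff 12); vs Q: Q (payoff 9); vs R: R (payoff 10).
The only mutual best response is (Q, Q); neither player gains by switching there.

(Q, Q)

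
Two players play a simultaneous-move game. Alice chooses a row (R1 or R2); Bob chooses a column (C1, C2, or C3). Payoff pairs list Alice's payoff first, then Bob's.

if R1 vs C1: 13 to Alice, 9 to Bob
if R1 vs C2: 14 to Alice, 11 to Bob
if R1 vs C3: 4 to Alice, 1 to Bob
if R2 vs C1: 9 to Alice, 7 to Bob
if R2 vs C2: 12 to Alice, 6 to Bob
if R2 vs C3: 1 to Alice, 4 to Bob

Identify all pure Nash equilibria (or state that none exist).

Check mutual best responses: a cell is a NE iff neither player can gain by unilaterally deviating.
Alice's best responses — vs C1: R1 (payoff 13); vs C2: R1 (payoff 14); vs C3: R1 (payoff 4).
Bob's best responses — vs R1: C2 (payoff 11); vs R2: C1 (payoff 7).
The only mutual best response is (R1, C2); neither player gains by switching there.

(R1, C2)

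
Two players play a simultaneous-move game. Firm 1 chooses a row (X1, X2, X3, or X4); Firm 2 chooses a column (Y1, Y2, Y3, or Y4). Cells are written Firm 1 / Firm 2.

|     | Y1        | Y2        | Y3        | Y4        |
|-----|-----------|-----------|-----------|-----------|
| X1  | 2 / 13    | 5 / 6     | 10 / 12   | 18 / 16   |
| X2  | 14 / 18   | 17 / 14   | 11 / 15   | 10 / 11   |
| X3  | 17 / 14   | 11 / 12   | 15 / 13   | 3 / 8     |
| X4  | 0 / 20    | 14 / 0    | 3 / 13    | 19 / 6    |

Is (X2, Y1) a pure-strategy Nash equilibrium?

No

Holding Firm 2 at Y1: Firm 1 gets 14 from X2 but could get 17 by switching to X3. Firm 1 has a profitable deviation.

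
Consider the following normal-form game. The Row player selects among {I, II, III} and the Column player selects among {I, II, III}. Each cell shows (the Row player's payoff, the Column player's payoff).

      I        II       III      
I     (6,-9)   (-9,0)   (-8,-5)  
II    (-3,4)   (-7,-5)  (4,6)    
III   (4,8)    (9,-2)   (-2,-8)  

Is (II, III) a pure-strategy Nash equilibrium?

Holding the Column player at III: the Row player gets 4 from II, versus -8 from I, -2 from III. No profitable deviation for the Row player.
Holding the Row player at II: the Column player gets 6 from III, versus 4 from I, -5 from II. No profitable deviation for the Column player either.

Yes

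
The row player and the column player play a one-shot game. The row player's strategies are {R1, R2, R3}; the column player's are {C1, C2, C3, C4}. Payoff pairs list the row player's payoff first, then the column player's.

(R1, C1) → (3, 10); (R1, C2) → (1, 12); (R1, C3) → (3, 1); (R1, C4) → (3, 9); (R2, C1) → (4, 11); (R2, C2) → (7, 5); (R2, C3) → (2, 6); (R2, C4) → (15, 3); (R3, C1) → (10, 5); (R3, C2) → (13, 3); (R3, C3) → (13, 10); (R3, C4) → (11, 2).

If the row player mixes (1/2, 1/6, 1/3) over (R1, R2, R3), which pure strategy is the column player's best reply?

The column player's best reply maximizes expected payoff against the mix.
C1: (1/2)·10 + (1/6)·11 + (1/3)·5 = 17/2
C2: (1/2)·12 + (1/6)·5 + (1/3)·3 = 47/6
C3: (1/2)·1 + (1/6)·6 + (1/3)·10 = 29/6
C4: (1/2)·9 + (1/6)·3 + (1/3)·2 = 17/3
Highest expected payoff is 17/2, from C1.

C1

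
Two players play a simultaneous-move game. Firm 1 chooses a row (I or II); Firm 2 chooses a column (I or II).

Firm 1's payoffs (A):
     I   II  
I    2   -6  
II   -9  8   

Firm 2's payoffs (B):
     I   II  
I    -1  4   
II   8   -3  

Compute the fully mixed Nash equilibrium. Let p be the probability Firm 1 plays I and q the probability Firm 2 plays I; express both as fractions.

Each player's mixing probability is pinned down by making the *other* player indifferent.
Firm 2 indifferent between I and II: p·(-1) + (1−p)·8 = p·4 + (1−p)·(-3) ⟹ 8 + (-9)p = (-3) + 7p ⟹ p = 11/16.
Firm 1 indifferent between I and II: q·2 + (1−q)·(-6) = q·(-9) + (1−q)·8 ⟹ (-6) + 8q = 8 + (-17)q ⟹ q = 14/25.

p = 11/16, q = 14/25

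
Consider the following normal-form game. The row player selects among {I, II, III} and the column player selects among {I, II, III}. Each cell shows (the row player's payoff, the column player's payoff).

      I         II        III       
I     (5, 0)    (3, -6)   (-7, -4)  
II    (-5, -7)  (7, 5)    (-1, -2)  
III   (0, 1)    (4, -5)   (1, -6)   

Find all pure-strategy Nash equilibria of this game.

Find each player's best response to every opponent strategy; NE are the intersections.
The row player's best responses — vs I: I (payoff 5); vs II: II (payoff 7); vs III: III (payoff 1).
The column player's best responses — vs I: I (payoff 0); vs II: II (payoff 5); vs III: I (payoff 1).
Mutual best responses occur at (I, I) and (II, II); at each, neither player gains by switching.

(I, I) and (II, II)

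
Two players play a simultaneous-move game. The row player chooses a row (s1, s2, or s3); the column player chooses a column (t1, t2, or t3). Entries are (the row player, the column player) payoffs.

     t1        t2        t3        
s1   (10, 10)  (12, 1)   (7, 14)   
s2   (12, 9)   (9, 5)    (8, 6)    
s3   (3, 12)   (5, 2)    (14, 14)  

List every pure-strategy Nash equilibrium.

A profile is a Nash equilibrium when each player is best-responding to the other.
The row player's best responses — vs t1: s2 (payoff 12); vs t2: s1 (payoff 12); vs t3: s3 (payoff 14).
The column player's best responses — vs s1: t3 (payoff 14); vs s2: t1 (payoff 9); vs s3: t3 (payoff 14).
Mutual best responses occur at (s2, t1) and (s3, t3); at each, neither player gains by switching.

(s2, t1) and (s3, t3)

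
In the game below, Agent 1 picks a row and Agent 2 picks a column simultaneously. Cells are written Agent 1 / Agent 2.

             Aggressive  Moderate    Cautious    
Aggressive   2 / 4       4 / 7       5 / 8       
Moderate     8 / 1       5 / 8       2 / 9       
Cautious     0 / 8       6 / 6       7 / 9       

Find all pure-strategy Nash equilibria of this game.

(Cautious, Cautious)

A profile is a Nash equilibrium when each player is best-responding to the other.
Agent 1's best responses — vs Aggressive: Moderate (payoff 8); vs Moderate: Cautious (payoff 6); vs Cautious: Cautious (payoff 7).
Agent 2's best responses — vs Aggressive: Cautious (payoff 8); vs Moderate: Cautious (payoff 9); vs Cautious: Cautious (payoff 9).
The only mutual best response is (Cautious, Cautious); neither player gains by switching there.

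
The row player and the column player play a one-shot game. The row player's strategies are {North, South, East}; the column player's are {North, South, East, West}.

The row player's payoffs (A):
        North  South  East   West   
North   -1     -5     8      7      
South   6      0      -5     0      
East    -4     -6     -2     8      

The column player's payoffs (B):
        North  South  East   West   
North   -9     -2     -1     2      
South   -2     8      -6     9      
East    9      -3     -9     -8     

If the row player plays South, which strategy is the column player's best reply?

West

With the row player fixed at South, the column player's payoffs are: North → -2, South → 8, East → -6, West → 9.
The maximum is 9, achieved by West.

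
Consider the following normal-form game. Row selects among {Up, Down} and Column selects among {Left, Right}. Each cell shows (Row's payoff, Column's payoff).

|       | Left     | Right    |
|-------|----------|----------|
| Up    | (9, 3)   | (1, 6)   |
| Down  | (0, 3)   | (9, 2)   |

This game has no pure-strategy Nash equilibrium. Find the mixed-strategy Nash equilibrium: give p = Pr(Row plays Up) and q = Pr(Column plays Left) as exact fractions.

Each player's mixing probability is pinned down by making the *other* player indifferent.
Column indifferent between Left and Right: p·3 + (1−p)·3 = p·6 + (1−p)·2 ⟹ 3 + 0p = 2 + 4p ⟹ p = 1/4.
Row indifferent between Up and Down: q·9 + (1−q)·1 = q·0 + (1−q)·9 ⟹ 1 + 8q = 9 + (-9)q ⟹ q = 8/17.

p = 1/4, q = 8/17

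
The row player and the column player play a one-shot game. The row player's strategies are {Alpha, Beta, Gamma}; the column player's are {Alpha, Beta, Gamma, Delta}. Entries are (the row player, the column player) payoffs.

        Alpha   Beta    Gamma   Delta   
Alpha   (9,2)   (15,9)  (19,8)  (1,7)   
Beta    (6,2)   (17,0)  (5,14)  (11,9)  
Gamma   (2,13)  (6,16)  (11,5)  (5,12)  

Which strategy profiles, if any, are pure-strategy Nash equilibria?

Check mutual best responses: a cell is a NE iff neither player can gain by unilaterally deviating.
The row player's best responses — vs Alpha: Alpha (payoff 9); vs Beta: Beta (payoff 17); vs Gamma: Alpha (payoff 19); vs Delta: Beta (payoff 11).
The column player's best responses — vs Alpha: Beta (payoff 9); vs Beta: Gamma (payoff 14); vs Gamma: Beta (payoff 16).
No cell has both players best-responding. For instance, the row player's best reply to Delta is Beta, but against Beta the column player prefers Gamma over Delta.

None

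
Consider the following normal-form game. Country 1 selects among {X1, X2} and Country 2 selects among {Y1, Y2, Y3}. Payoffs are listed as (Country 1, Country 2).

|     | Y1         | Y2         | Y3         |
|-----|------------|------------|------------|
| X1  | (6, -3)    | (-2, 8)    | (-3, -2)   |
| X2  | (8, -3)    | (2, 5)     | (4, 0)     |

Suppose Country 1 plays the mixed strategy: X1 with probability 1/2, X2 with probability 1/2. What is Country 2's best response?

Compute Country 2's expected payoff from each pure strategy against the given mix.
Y1: (1/2)·(-3) + (1/2)·(-3) = -3
Y2: (1/2)·8 + (1/2)·5 = 13/2
Y3: (1/2)·(-2) + (1/2)·0 = -1
Highest expected payoff is 13/2, from Y2.

Y2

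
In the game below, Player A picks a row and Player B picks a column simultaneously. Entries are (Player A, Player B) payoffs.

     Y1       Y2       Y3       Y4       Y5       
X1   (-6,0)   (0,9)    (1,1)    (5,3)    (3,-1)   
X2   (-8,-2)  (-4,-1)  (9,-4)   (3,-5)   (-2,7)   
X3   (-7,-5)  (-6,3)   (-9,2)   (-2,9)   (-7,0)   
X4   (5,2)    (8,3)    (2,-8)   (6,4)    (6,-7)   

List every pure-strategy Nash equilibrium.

Find each player's best response to every opponent strategy; NE are the intersections.
Player A's best responses — vs Y1: X4 (payoff 5); vs Y2: X4 (payoff 8); vs Y3: X2 (payoff 9); vs Y4: X4 (payoff 6); vs Y5: X4 (payoff 6).
Player B's best responses — vs X1: Y2 (payoff 9); vs X2: Y5 (payoff 7); vs X3: Y4 (payoff 9); vs X4: Y4 (payoff 4).
The only mutual best response is (X4, Y4); neither player gains by switching there.

(X4, Y4)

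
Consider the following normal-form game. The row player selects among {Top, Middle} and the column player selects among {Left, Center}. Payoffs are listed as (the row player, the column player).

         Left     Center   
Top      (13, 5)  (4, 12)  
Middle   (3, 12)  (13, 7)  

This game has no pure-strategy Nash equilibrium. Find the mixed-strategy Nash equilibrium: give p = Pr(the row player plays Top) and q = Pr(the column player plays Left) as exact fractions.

p = 5/12, q = 9/19

In a mixed NE each player is indifferent between their pure strategies, so the opponent's mix sets the indifference.
The column player indifferent between Left and Center: p·5 + (1−p)·12 = p·12 + (1−p)·7 ⟹ 12 + (-7)p = 7 + 5p ⟹ p = 5/12.
The row player indifferent between Top and Middle: q·13 + (1−q)·4 = q·3 + (1−q)·13 ⟹ 4 + 9q = 13 + (-10)q ⟹ q = 9/19.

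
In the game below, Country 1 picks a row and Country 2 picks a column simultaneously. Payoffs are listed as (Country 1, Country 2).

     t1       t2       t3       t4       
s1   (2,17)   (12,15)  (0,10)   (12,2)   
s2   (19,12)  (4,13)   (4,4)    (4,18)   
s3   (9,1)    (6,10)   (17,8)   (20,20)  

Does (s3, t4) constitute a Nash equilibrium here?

Holding Country 2 at t4: Country 1 gets 20 from s3, versus 12 from s1, 4 from s2. No profitable deviation for Country 1.
Holding Country 1 at s3: Country 2 gets 20 from t4, versus 1 from t1, 10 from t2, 8 from t3. No profitable deviation for Country 2 either.

Yes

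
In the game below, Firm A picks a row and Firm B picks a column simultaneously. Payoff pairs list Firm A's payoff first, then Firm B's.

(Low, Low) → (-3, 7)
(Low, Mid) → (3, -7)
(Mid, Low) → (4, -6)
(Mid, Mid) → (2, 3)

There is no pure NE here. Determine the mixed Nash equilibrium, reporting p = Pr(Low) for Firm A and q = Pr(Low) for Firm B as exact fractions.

Each player's mixing probability is pinned down by making the *other* player indifferent.
Firm B indifferent between Low and Mid: p·7 + (1−p)·(-6) = p·(-7) + (1−p)·3 ⟹ (-6) + 13p = 3 + (-10)p ⟹ p = 9/23.
Firm A indifferent between Low and Mid: q·(-3) + (1−q)·3 = q·4 + (1−q)·2 ⟹ 3 + (-6)q = 2 + 2q ⟹ q = 1/8.

p = 9/23, q = 1/8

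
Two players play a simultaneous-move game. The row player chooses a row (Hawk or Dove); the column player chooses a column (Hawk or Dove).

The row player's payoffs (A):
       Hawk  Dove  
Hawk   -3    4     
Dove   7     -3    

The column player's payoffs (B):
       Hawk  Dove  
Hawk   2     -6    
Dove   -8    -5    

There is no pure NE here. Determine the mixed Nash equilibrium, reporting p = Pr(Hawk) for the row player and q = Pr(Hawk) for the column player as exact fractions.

Each player's mixing probability is pinned down by making the *other* player indifferent.
The column player indifferent between Hawk and Dove: p·2 + (1−p)·(-8) = p·(-6) + (1−p)·(-5) ⟹ (-8) + 10p = (-5) + (-1)p ⟹ p = 3/11.
The row player indifferent between Hawk and Dove: q·(-3) + (1−q)·4 = q·7 + (1−q)·(-3) ⟹ 4 + (-7)q = (-3) + 10q ⟹ q = 7/17.

p = 3/11, q = 7/17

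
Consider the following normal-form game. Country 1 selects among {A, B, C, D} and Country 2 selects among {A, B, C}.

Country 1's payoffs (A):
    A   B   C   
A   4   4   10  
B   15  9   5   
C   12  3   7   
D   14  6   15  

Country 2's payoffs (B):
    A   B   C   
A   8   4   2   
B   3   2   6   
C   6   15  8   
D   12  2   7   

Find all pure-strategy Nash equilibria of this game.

Check mutual best responses: a cell is a NE iff neither player can gain by unilaterally deviating.
Country 1's best responses — vs A: B (payoff 15); vs B: B (payoff 9); vs C: D (payoff 15).
Country 2's best responses — vs A: A (payoff 8); vs B: C (payoff 6); vs C: B (payoff 15); vs D: A (payoff 12).
No cell has both players best-responding. For instance, Country 1's best reply to B is B, but against B Country 2 prefers C over B.

There is no pure-strategy Nash equilibrium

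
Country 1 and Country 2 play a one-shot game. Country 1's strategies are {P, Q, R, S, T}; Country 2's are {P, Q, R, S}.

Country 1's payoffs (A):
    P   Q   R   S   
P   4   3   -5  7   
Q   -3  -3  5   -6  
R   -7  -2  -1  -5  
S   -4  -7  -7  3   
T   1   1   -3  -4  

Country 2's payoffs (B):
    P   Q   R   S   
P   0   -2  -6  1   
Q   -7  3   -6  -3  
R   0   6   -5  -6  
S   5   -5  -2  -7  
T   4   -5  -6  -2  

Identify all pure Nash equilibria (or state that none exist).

Check mutual best responses: a cell is a NE iff neither player can gain by unilaterally deviating.
Country 1's best responses — vs P: P (payoff 4); vs Q: P (payoff 3); vs R: Q (payoff 5); vs S: P (payoff 7).
Country 2's best responses — vs P: S (payoff 1); vs Q: Q (payoff 3); vs R: Q (payoff 6); vs S: P (payoff 5); vs T: P (payoff 4).
The only mutual best response is (P, S); neither player gains by switching there.

(P, S)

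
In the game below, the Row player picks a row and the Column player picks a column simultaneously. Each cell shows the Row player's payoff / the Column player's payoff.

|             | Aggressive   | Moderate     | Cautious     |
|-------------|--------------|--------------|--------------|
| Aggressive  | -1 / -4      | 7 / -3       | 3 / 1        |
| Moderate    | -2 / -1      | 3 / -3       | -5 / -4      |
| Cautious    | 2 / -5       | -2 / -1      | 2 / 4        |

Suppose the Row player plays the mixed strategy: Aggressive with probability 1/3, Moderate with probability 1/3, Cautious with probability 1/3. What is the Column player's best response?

Cautious

The Column player's best reply maximizes expected payoff against the mix.
Aggressive: (1/3)·(-4) + (1/3)·(-1) + (1/3)·(-5) = -10/3
Moderate: (1/3)·(-3) + (1/3)·(-3) + (1/3)·(-1) = -7/3
Cautious: (1/3)·1 + (1/3)·(-4) + (1/3)·4 = 1/3
Highest expected payoff is 1/3, from Cautious.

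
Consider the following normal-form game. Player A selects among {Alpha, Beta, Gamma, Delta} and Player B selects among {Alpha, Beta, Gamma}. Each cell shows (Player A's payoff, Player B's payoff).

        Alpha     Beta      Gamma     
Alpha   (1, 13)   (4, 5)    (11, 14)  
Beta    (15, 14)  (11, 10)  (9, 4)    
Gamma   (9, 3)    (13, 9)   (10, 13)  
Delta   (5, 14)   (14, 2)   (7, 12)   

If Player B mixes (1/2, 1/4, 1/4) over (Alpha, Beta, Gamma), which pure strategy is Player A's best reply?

Compute Player A's expected payoff from each pure strategy against the given mix.
Alpha: (1/2)·1 + (1/4)·4 + (1/4)·11 = 17/4
Beta: (1/2)·15 + (1/4)·11 + (1/4)·9 = 25/2
Gamma: (1/2)·9 + (1/4)·13 + (1/4)·10 = 41/4
Delta: (1/2)·5 + (1/4)·14 + (1/4)·7 = 31/4
Highest expected payoff is 25/2, from Beta.

Beta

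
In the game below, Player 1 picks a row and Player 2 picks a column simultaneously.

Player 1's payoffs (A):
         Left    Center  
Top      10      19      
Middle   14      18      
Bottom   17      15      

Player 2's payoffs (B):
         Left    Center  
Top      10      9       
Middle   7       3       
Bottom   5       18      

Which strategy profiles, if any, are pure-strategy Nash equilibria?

There is no pure-strategy Nash equilibrium

Check mutual best responses: a cell is a NE iff neither player can gain by unilaterally deviating.
Player 1's best responses — vs Left: Bottom (payoff 17); vs Center: Top (payoff 19).
Player 2's best responses — vs Top: Left (payoff 10); vs Middle: Left (payoff 7); vs Bottom: Center (payoff 18).
No cell has both players best-responding. For instance, Player 1's best reply to Center is Top, but against Top Player 2 prefers Left over Center.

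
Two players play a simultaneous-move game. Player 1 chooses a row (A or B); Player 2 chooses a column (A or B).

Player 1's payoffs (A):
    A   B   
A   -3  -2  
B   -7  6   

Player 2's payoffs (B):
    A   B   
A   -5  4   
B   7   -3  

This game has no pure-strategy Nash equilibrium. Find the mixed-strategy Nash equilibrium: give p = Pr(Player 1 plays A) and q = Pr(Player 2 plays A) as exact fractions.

In a mixed NE each player is indifferent between their pure strategies, so the opponent's mix sets the indifference.
Player 2 indifferent between A and B: p·(-5) + (1−p)·7 = p·4 + (1−p)·(-3) ⟹ 7 + (-12)p = (-3) + 7p ⟹ p = 10/19.
Player 1 indifferent between A and B: q·(-3) + (1−q)·(-2) = q·(-7) + (1−q)·6 ⟹ (-2) + (-1)q = 6 + (-13)q ⟹ q = 2/3.

p = 10/19, q = 2/3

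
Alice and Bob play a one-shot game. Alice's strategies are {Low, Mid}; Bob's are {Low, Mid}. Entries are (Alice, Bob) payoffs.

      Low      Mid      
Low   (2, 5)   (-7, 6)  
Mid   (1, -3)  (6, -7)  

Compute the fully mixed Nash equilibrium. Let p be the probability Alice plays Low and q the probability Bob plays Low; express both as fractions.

Each player's mixing probability is pinned down by making the *other* player indifferent.
Bob indifferent between Low and Mid: p·5 + (1−p)·(-3) = p·6 + (1−p)·(-7) ⟹ (-3) + 8p = (-7) + 13p ⟹ p = 4/5.
Alice indifferent between Low and Mid: q·2 + (1−q)·(-7) = q·1 + (1−q)·6 ⟹ (-7) + 9q = 6 + (-5)q ⟹ q = 13/14.

p = 4/5, q = 13/14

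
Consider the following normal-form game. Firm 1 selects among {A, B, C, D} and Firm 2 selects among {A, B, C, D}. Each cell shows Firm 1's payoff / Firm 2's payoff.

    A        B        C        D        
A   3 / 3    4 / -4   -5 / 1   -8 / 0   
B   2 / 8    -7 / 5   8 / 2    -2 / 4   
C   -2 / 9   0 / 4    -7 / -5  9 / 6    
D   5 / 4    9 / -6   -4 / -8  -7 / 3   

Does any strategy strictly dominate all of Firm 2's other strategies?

Check whether one of Firm 2's strategies beats all alternatives regardless of what the opponent does.
A strictly dominates: vs A: 3 > each of {-4, 1, 0}; vs B: 8 > each of {5, 2, 4}; vs C: 9 > each of {4, -5, 6}; vs D: 4 > each of {-6, -8, 3}.

A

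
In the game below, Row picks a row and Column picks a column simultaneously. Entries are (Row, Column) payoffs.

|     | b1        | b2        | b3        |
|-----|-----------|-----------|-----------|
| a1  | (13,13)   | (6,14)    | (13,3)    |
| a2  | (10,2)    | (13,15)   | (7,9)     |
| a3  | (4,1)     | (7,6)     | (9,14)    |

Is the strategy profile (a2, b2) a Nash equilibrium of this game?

Holding Column at b2: Row gets 13 from a2, versus 6 from a1, 7 from a3. No profitable deviation for Row.
Holding Row at a2: Column gets 15 from b2, versus 2 from b1, 9 from b3. No profitable deviation for Column either.

Yes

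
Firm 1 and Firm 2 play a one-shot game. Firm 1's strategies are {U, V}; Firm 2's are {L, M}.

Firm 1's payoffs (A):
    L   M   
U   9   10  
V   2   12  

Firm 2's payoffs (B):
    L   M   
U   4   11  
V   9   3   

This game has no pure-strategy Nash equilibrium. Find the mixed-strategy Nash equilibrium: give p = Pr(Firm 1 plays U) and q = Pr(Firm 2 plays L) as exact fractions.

In a mixed NE each player is indifferent between their pure strategies, so the opponent's mix sets the indifference.
Firm 2 indifferent between L and M: p·4 + (1−p)·9 = p·11 + (1−p)·3 ⟹ 9 + (-5)p = 3 + 8p ⟹ p = 6/13.
Firm 1 indifferent between U and V: q·9 + (1−q)·10 = q·2 + (1−q)·12 ⟹ 10 + (-1)q = 12 + (-10)q ⟹ q = 2/9.

p = 6/13, q = 2/9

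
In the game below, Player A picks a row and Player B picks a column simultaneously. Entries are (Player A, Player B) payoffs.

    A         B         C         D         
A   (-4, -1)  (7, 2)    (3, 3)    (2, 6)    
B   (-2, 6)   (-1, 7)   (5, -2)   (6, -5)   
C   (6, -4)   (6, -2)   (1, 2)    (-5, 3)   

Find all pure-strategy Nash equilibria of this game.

No pure-strategy Nash equilibrium

Find each player's best response to every opponent strategy; NE are the intersections.
Player A's best responses — vs A: C (payoff 6); vs B: A (payoff 7); vs C: B (payoff 5); vs D: B (payoff 6).
Player B's best responses — vs A: D (payoff 6); vs B: B (payoff 7); vs C: D (payoff 3).
No cell has both players best-responding. For instance, Player A's best reply to B is A, but against A Player B prefers D over B.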